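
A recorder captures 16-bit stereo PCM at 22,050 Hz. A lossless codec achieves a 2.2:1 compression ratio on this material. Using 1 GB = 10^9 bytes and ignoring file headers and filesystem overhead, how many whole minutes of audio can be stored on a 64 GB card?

Uncompressed byte rate = 22,050 × 2 × 2 = 88,200 bytes/s.
After 2.2:1 compression, effective rate ≈ 40090.91 bytes/s.
Capacity = 64 × 1,000,000,000 = 64,000,000,000 bytes.
64,000,000,000 / effective rate ≈ 1596371.88 s → 26,606 minutes.

26,606 minutes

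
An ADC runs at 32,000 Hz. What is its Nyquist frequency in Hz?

Nyquist frequency = sample rate / 2 = 32,000 / 2 = 16,000 Hz.

16,000 Hz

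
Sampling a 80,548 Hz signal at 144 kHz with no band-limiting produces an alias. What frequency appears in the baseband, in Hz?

Nyquist = 144,000/2 = 72,000 Hz; 80,548 Hz exceeds it.
Alias = |80,548 − 1×144,000| = |80,548 − 144,000| = 63,452 Hz.

63,452 Hz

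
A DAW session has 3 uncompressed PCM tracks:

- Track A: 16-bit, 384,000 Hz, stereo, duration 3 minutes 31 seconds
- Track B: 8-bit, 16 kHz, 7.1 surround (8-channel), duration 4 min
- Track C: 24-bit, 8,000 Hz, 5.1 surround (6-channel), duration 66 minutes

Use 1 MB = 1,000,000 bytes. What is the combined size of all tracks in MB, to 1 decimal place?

925.1 MB

Track A: 3 minutes 31 seconds = 211 s; 384,000 × 211 × 2 × 2 = 324,096,000 bytes.
Track B: 4 min = 240 s; 16,000 × 240 × 1 × 8 = 30,720,000 bytes.
Track C: 66 minutes = 3,960 s; 8,000 × 3,960 × 3 × 6 = 570,240,000 bytes.
Total = 925,056,000 bytes = 925.1 MB.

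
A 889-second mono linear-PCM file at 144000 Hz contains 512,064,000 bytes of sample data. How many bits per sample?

Bytes per sample = 512,064,000 / (144,000 × 889 × 1) = 512,064,000 / 128,016,000 = 4.
Bit depth = 4 × 8 = 32 bits.

32 bits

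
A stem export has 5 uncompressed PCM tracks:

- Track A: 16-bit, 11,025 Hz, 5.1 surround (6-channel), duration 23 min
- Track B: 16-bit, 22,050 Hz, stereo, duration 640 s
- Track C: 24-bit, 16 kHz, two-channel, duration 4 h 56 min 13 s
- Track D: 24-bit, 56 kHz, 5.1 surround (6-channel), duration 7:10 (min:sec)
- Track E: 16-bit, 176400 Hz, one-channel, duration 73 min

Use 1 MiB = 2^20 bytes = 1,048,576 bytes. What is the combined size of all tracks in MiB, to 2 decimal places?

3742.16 MiB

Track A: 23 min = 1,380 s; 11,025 × 1,380 × 2 × 6 = 182,574,000 bytes.
Track B: 22,050 × 640 × 2 × 2 = 56,448,000 bytes.
Track C: 4 h 56 min 13 s = 17,773 s; 16,000 × 17,773 × 3 × 2 = 1,706,208,000 bytes.
Track D: 7:10 (min:sec) = 430 s; 56,000 × 430 × 3 × 6 = 433,440,000 bytes.
Track E: 73 min = 4,380 s; 176,400 × 4,380 × 2 × 1 = 1,545,264,000 bytes.
Total = 3,923,934,000 bytes = 3742.16 MiB.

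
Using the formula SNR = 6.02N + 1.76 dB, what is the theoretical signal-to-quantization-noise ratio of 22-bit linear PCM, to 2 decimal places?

134.20 dB

6.02 × 22 + 1.76 = 134.20 dB.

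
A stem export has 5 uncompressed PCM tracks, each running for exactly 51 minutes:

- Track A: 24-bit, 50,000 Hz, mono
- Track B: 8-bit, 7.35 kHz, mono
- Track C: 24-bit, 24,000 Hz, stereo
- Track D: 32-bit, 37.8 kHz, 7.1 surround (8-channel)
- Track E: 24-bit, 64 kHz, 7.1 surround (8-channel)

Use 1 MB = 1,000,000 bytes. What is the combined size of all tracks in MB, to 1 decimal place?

exactly 51 minutes = 3,060 s.
Track A: 50,000 × 3,060 × 3 × 1 = 459,000,000 bytes.
Track B: 7,350 × 3,060 × 1 × 1 = 22,491,000 bytes.
Track C: 24,000 × 3,060 × 3 × 2 = 440,640,000 bytes.
Track D: 37,800 × 3,060 × 4 × 8 = 3,701,376,000 bytes.
Track E: 64,000 × 3,060 × 3 × 8 = 4,700,160,000 bytes.
Total = 9,323,667,000 bytes = 9323.7 MB.

9323.7 MB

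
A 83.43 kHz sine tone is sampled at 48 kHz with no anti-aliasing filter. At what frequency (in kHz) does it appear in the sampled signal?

12.57 kHz

Nyquist = 48,000/2 = 24,000 Hz; 83,430 Hz exceeds it.
Alias = |83,430 − 2×48,000| = |83,430 − 96,000| = 12,570 Hz = 12.57 kHz.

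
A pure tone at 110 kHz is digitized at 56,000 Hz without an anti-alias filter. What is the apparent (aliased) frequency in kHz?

2 kHz

Nyquist = 56,000/2 = 28,000 Hz; 110,000 Hz exceeds it.
Alias = |110,000 − 2×56,000| = |110,000 − 112,000| = 2,000 Hz = 2 kHz.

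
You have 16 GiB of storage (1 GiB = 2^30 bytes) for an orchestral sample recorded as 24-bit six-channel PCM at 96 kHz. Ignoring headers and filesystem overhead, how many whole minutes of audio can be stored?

165 minutes

Uncompressed byte rate = 96,000 × 3 × 6 = 1,728,000 bytes/s.
Capacity = 16 × 1,073,741,824 = 17,179,869,184 bytes.
17,179,869,184 / 1,728,000 ≈ 9942.05 s → 165 minutes.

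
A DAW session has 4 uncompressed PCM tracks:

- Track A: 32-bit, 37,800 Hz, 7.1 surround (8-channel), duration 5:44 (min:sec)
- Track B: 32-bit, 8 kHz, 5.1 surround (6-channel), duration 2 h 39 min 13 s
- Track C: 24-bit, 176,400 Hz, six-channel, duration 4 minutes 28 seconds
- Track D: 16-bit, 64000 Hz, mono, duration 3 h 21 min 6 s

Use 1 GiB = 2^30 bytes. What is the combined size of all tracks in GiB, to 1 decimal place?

Track A: 5:44 (min:sec) = 344 s; 37,800 × 344 × 4 × 8 = 416,102,400 bytes.
Track B: 2 h 39 min 13 s = 9,553 s; 8,000 × 9,553 × 4 × 6 = 1,834,176,000 bytes.
Track C: 4 minutes 28 seconds = 268 s; 176,400 × 268 × 3 × 6 = 850,953,600 bytes.
Track D: 3 h 21 min 6 s = 12,066 s; 64,000 × 12,066 × 2 × 1 = 1,544,448,000 bytes.
Total = 4,645,680,000 bytes = 4.3 GiB.

4.3 GiB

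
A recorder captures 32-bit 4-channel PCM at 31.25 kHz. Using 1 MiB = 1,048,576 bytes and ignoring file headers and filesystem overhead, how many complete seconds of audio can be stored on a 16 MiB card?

Uncompressed byte rate = 31,250 × 4 × 4 = 500,000 bytes/s.
Capacity = 16 × 1,048,576 = 16,777,216 bytes.
16,777,216 / 500,000 ≈ 33.55 s → 33 seconds.

33 seconds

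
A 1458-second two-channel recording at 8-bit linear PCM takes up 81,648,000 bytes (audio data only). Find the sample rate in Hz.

Bytes = sample_rate × seconds × bytes_per_sample × channels.
sample_rate = 81,648,000 / (1,458 × 1 × 2) = 81,648,000 / 2,916 = 28,000 Hz.

28,000 Hz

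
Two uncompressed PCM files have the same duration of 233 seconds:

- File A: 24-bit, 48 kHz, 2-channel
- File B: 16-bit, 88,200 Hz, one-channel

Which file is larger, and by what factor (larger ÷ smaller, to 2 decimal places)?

File A: 48,000 × 3 × 2 = 288,000 bytes/s.
File B: 88,200 × 2 × 1 = 176,400 bytes/s.
File A is larger; ratio = 67,104,000 / 41,101,200 = 1.63.

File A, by a factor of 1.63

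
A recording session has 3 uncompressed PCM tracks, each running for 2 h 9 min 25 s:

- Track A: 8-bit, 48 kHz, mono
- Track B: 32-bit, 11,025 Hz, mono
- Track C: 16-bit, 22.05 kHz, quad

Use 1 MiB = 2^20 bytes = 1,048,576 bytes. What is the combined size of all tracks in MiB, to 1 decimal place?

2 h 9 min 25 s = 7,765 s.
Track A: 48,000 × 7,765 × 1 × 1 = 372,720,000 bytes.
Track B: 11,025 × 7,765 × 4 × 1 = 342,436,500 bytes.
Track C: 22,050 × 7,765 × 2 × 4 = 1,369,746,000 bytes.
Total = 2,084,902,500 bytes = 1988.3 MiB.

1988.3 MiB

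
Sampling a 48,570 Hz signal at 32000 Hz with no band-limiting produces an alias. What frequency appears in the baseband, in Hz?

Nyquist = 32,000/2 = 16,000 Hz; 48,570 Hz exceeds it.
Alias = |48,570 − 2×32,000| = |48,570 − 64,000| = 15,430 Hz.

15,430 Hz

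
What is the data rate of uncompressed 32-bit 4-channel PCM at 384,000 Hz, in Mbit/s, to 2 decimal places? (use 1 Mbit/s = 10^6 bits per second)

49.15 Mbit/s

Bit rate = 384,000 × 32 × 4 = 49,152,000 bits/s.
= 49.15 Mbit/s.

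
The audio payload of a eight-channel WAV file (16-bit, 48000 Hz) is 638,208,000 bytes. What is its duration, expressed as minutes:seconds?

Byte rate = 48,000 × 2 × 8 = 768,000 bytes/s.
Duration = 638,208,000 / 768,000 = 831 s.
831 s = 13:51.

13:51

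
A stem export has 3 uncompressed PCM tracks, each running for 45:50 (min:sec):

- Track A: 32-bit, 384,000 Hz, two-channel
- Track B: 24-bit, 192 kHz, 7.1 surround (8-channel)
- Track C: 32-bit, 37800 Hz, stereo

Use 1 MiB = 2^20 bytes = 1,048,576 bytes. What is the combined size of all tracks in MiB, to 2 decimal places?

45:50 (min:sec) = 2,750 s.
Track A: 384,000 × 2,750 × 4 × 2 = 8,448,000,000 bytes.
Track B: 192,000 × 2,750 × 3 × 8 = 12,672,000,000 bytes.
Track C: 37,800 × 2,750 × 4 × 2 = 831,600,000 bytes.
Total = 21,951,600,000 bytes = 20934.68 MiB.

20934.68 MiB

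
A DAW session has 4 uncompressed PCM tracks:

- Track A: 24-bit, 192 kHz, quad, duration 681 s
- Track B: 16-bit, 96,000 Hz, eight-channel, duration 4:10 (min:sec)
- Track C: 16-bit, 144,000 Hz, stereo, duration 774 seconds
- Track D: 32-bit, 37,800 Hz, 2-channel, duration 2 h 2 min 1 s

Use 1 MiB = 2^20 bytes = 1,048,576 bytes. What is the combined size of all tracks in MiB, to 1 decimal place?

4399.0 MiB

Track A: 192,000 × 681 × 3 × 4 = 1,569,024,000 bytes.
Track B: 4:10 (min:sec) = 250 s; 96,000 × 250 × 2 × 8 = 384,000,000 bytes.
Track C: 144,000 × 774 × 2 × 2 = 445,824,000 bytes.
Track D: 2 h 2 min 1 s = 7,321 s; 37,800 × 7,321 × 4 × 2 = 2,213,870,400 bytes.
Total = 4,612,718,400 bytes = 4399.0 MiB.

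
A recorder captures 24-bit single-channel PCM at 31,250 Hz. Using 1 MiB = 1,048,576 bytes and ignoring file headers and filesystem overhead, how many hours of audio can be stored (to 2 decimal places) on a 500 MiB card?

Uncompressed byte rate = 31,250 × 3 × 1 = 93,750 bytes/s.
Capacity = 500 × 1,048,576 = 524,288,000 bytes.
524,288,000 / 93,750 ≈ 5592.41 s → 1.55 hours.

1.55 hours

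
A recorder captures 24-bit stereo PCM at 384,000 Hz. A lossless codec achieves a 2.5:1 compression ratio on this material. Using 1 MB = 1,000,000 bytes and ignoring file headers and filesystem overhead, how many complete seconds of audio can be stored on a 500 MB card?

542 seconds

Uncompressed byte rate = 384,000 × 3 × 2 = 2,304,000 bytes/s.
After 2.5:1 compression, effective rate ≈ 921600 bytes/s.
Capacity = 500 × 1,000,000 = 500,000,000 bytes.
500,000,000 / effective rate ≈ 542.53 s → 542 seconds.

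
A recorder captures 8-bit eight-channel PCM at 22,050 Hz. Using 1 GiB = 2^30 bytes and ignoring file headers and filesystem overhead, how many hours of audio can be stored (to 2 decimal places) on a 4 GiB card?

Uncompressed byte rate = 22,050 × 1 × 8 = 176,400 bytes/s.
Capacity = 4 × 1,073,741,824 = 4,294,967,296 bytes.
4,294,967,296 / 176,400 ≈ 24347.89 s → 6.76 hours.

6.76 hours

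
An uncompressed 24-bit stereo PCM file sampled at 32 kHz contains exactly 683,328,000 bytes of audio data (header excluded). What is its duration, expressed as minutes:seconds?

59:19

Byte rate = 32,000 × 3 × 2 = 192,000 bytes/s.
Duration = 683,328,000 / 192,000 = 3,559 s.
3,559 s = 59:19.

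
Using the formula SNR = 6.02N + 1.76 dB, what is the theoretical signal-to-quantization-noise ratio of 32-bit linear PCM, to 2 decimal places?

6.02 × 32 + 1.76 = 194.40 dB.

194.40 dB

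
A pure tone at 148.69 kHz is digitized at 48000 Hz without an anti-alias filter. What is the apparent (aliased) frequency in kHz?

Nyquist = 48,000/2 = 24,000 Hz; 148,690 Hz exceeds it.
Alias = |148,690 − 3×48,000| = |148,690 − 144,000| = 4,690 Hz = 4.69 kHz.

4.69 kHz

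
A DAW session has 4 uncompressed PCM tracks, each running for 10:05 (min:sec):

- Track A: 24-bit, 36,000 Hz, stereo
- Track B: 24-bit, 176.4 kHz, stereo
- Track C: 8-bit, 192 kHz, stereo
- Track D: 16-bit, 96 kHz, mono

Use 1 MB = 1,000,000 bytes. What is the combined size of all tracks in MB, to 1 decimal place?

10:05 (min:sec) = 605 s.
Track A: 36,000 × 605 × 3 × 2 = 130,680,000 bytes.
Track B: 176,400 × 605 × 3 × 2 = 640,332,000 bytes.
Track C: 192,000 × 605 × 1 × 2 = 232,320,000 bytes.
Track D: 96,000 × 605 × 2 × 1 = 116,160,000 bytes.
Total = 1,119,492,000 bytes = 1119.5 MB.

1119.5 MB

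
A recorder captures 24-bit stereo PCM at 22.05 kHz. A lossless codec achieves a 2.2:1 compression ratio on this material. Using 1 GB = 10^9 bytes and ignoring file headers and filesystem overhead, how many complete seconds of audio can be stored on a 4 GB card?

66,515 seconds

Uncompressed byte rate = 22,050 × 3 × 2 = 132,300 bytes/s.
After 2.2:1 compression, effective rate ≈ 60136.36 bytes/s.
Capacity = 4 × 1,000,000,000 = 4,000,000,000 bytes.
4,000,000,000 / effective rate ≈ 66515.5 s → 66,515 seconds.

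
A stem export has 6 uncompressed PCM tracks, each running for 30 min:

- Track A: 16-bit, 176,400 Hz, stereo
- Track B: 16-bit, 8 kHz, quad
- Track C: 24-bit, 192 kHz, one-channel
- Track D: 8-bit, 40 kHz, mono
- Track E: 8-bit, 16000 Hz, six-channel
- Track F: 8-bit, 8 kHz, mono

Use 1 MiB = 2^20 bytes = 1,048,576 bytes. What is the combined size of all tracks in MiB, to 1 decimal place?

30 min = 1,800 s.
Track A: 176,400 × 1,800 × 2 × 2 = 1,270,080,000 bytes.
Track B: 8,000 × 1,800 × 2 × 4 = 115,200,000 bytes.
Track C: 192,000 × 1,800 × 3 × 1 = 1,036,800,000 bytes.
Track D: 40,000 × 1,800 × 1 × 1 = 72,000,000 bytes.
Track E: 16,000 × 1,800 × 1 × 6 = 172,800,000 bytes.
Track F: 8,000 × 1,800 × 1 × 1 = 14,400,000 bytes.
Total = 2,681,280,000 bytes = 2557.1 MiB.

2557.1 MiB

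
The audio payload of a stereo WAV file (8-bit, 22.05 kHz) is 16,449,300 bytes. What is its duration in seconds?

Byte rate = 22,050 × 1 × 2 = 44,100 bytes/s.
Duration = 16,449,300 / 44,100 = 373 s.

373 seconds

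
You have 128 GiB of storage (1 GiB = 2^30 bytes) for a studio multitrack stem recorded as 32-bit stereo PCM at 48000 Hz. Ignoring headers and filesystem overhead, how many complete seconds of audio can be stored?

357,913 seconds

Uncompressed byte rate = 48,000 × 4 × 2 = 384,000 bytes/s.
Capacity = 128 × 1,073,741,824 = 137,438,953,472 bytes.
137,438,953,472 / 384,000 ≈ 357913.94 s → 357,913 seconds.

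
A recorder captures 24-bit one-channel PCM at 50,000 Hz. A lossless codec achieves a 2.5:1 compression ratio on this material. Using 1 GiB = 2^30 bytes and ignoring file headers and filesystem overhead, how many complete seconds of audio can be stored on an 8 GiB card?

Uncompressed byte rate = 50,000 × 3 × 1 = 150,000 bytes/s.
After 2.5:1 compression, effective rate ≈ 60000 bytes/s.
Capacity = 8 × 1,073,741,824 = 8,589,934,592 bytes.
8,589,934,592 / effective rate ≈ 143165.58 s → 143,165 seconds.

143,165 seconds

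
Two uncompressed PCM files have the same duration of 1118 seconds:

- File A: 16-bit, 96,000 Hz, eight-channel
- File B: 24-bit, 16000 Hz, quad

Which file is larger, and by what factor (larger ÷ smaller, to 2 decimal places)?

File A: 96,000 × 2 × 8 = 1,536,000 bytes/s.
File B: 16,000 × 3 × 4 = 192,000 bytes/s.
File A is larger; ratio = 1,717,248,000 / 214,656,000 = 8.00.

File A, by a factor of 8.00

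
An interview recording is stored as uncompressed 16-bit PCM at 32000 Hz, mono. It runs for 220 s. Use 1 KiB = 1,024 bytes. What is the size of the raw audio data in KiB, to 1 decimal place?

13750.0 KiB

Bytes = 32,000 samples/s × 220 s × 2 bytes/sample × 1 ch = 14,080,000 bytes.
14,080,000 / 1,024 = 13750.0 KiB.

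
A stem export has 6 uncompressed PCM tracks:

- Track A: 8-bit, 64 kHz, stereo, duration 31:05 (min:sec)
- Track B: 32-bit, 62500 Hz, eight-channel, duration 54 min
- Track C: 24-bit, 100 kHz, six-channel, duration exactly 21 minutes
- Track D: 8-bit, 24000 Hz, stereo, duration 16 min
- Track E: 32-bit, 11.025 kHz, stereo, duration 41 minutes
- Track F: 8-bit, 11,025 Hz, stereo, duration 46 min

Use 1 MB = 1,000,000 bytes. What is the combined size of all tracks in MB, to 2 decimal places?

Track A: 31:05 (min:sec) = 1,865 s; 64,000 × 1,865 × 1 × 2 = 238,720,000 bytes.
Track B: 54 min = 3,240 s; 62,500 × 3,240 × 4 × 8 = 6,480,000,000 bytes.
Track C: exactly 21 minutes = 1,260 s; 100,000 × 1,260 × 3 × 6 = 2,268,000,000 bytes.
Track D: 16 min = 960 s; 24,000 × 960 × 1 × 2 = 46,080,000 bytes.
Track E: 41 minutes = 2,460 s; 11,025 × 2,460 × 4 × 2 = 216,972,000 bytes.
Track F: 46 min = 2,760 s; 11,025 × 2,760 × 1 × 2 = 60,858,000 bytes.
Total = 9,310,630,000 bytes = 9310.63 MB.

9310.63 MB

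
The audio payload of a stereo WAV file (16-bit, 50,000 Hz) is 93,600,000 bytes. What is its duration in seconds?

Byte rate = 50,000 × 2 × 2 = 200,000 bytes/s.
Duration = 93,600,000 / 200,000 = 468 s.

468 seconds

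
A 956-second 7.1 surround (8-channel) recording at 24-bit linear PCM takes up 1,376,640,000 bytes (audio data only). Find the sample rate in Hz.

Bytes = sample_rate × seconds × bytes_per_sample × channels.
sample_rate = 1,376,640,000 / (956 × 3 × 8) = 1,376,640,000 / 22,944 = 60,000 Hz.

60,000 Hz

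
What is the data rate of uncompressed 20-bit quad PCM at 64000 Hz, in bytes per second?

640,000 bytes/s

Bit rate = 64,000 × 20 × 4 = 5,120,000 bits/s.
5,120,000 / 8 = 640,000 bytes/s.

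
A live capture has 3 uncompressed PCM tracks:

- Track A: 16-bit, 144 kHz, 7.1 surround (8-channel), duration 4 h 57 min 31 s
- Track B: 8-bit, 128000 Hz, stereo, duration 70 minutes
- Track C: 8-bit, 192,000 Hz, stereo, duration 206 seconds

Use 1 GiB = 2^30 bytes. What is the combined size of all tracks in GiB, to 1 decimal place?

Track A: 4 h 57 min 31 s = 17,851 s; 144,000 × 17,851 × 2 × 8 = 41,128,704,000 bytes.
Track B: 70 minutes = 4,200 s; 128,000 × 4,200 × 1 × 2 = 1,075,200,000 bytes.
Track C: 192,000 × 206 × 1 × 2 = 79,104,000 bytes.
Total = 42,283,008,000 bytes = 39.4 GiB.

39.4 GiB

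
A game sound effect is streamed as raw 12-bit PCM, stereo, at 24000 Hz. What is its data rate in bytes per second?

72,000 bytes/s

Bit rate = 24,000 × 12 × 2 = 576,000 bits/s.
576,000 / 8 = 72,000 bytes/s.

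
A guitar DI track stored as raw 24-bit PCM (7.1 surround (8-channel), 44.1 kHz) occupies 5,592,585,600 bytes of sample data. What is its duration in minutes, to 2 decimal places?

88.07 minutes

Byte rate = 44,100 × 3 × 8 = 1,058,400 bytes/s.
Duration = 5,592,585,600 / 1,058,400 = 5,284 s.
5,284 s / 60 = 88.07 minutes.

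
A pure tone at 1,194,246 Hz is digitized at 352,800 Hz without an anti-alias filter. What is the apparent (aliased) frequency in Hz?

135,846 Hz

Nyquist = 352,800/2 = 176,400 Hz; 1,194,246 Hz exceeds it.
Alias = |1,194,246 − 3×352,800| = |1,194,246 − 1,058,400| = 135,846 Hz.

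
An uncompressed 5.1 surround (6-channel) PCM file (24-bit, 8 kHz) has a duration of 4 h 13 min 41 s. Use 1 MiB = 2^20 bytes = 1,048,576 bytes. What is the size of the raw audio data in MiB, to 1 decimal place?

2090.3 MiB

Duration = 4 h 13 min 41 s = 15,221 s.
Bytes = 8,000 samples/s × 15,221 s × 3 bytes/sample × 6 ch = 2,191,824,000 bytes.
2,191,824,000 / 1,048,576 = 2090.3 MiB.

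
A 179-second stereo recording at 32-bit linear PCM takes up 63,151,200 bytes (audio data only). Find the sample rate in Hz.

Bytes = sample_rate × seconds × bytes_per_sample × channels.
sample_rate = 63,151,200 / (179 × 4 × 2) = 63,151,200 / 1,432 = 44,100 Hz.

44,100 Hz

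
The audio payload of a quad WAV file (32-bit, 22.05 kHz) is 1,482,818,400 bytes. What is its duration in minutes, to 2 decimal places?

70.05 minutes

Byte rate = 22,050 × 4 × 4 = 352,800 bytes/s.
Duration = 1,482,818,400 / 352,800 = 4,203 s.
4,203 s / 60 = 70.05 minutes.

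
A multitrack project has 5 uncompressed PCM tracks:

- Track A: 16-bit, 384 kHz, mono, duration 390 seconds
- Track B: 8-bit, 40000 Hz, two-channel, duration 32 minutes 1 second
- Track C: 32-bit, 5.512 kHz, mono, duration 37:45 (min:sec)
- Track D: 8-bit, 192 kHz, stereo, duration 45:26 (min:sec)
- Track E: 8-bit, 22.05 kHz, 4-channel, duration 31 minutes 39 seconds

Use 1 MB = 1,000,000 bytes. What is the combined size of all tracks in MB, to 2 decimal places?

Track A: 384,000 × 390 × 2 × 1 = 299,520,000 bytes.
Track B: 32 minutes 1 second = 1,921 s; 40,000 × 1,921 × 1 × 2 = 153,680,000 bytes.
Track C: 37:45 (min:sec) = 2,265 s; 5,512 × 2,265 × 4 × 1 = 49,938,720 bytes.
Track D: 45:26 (min:sec) = 2,726 s; 192,000 × 2,726 × 1 × 2 = 1,046,784,000 bytes.
Track E: 31 minutes 39 seconds = 1,899 s; 22,050 × 1,899 × 1 × 4 = 167,491,800 bytes.
Total = 1,717,414,520 bytes = 1717.41 MB.

1717.41 MB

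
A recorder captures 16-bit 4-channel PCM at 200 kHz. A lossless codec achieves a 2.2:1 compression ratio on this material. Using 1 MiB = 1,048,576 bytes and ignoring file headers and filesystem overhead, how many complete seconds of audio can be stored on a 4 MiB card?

Uncompressed byte rate = 200,000 × 2 × 4 = 1,600,000 bytes/s.
After 2.2:1 compression, effective rate ≈ 727272.73 bytes/s.
Capacity = 4 × 1,048,576 = 4,194,304 bytes.
4,194,304 / effective rate ≈ 5.77 s → 5 seconds.

5 seconds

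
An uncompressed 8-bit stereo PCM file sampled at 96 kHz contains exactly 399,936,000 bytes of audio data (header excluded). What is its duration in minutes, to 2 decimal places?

Byte rate = 96,000 × 1 × 2 = 192,000 bytes/s.
Duration = 399,936,000 / 192,000 = 2,083 s.
2,083 s / 60 = 34.72 minutes.

34.72 minutes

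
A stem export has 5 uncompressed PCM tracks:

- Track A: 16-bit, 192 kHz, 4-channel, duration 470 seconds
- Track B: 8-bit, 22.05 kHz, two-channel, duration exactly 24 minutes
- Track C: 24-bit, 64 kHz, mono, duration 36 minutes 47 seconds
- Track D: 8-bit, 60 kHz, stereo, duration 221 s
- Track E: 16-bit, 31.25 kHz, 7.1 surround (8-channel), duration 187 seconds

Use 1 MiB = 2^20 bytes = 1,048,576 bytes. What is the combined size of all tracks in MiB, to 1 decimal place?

1267.6 MiB

Track A: 192,000 × 470 × 2 × 4 = 721,920,000 bytes.
Track B: exactly 24 minutes = 1,440 s; 22,050 × 1,440 × 1 × 2 = 63,504,000 bytes.
Track C: 36 minutes 47 seconds = 2,207 s; 64,000 × 2,207 × 3 × 1 = 423,744,000 bytes.
Track D: 60,000 × 221 × 1 × 2 = 26,520,000 bytes.
Track E: 31,250 × 187 × 2 × 8 = 93,500,000 bytes.
Total = 1,329,188,000 bytes = 1267.6 MiB.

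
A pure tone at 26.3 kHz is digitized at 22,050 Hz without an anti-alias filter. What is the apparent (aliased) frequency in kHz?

4.25 kHz

Nyquist = 22,050/2 = 11,025 Hz; 26,300 Hz exceeds it.
Alias = |26,300 − 1×22,050| = |26,300 − 22,050| = 4,250 Hz = 4.25 kHz.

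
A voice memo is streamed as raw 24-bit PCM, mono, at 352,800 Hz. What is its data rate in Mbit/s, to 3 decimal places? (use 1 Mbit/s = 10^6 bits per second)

8.467 Mbit/s

Bit rate = 352,800 × 24 × 1 = 8,467,200 bits/s.
= 8.467 Mbit/s.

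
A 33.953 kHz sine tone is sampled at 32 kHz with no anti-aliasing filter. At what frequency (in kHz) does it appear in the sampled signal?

1.953 kHz

Nyquist = 32,000/2 = 16,000 Hz; 33,953 Hz exceeds it.
Alias = |33,953 − 1×32,000| = |33,953 − 32,000| = 1,953 Hz = 1.953 kHz.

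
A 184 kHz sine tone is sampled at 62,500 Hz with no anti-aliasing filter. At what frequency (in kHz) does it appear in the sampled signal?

Nyquist = 62,500/2 = 31,250 Hz; 184,000 Hz exceeds it.
Alias = |184,000 − 3×62,500| = |184,000 − 187,500| = 3,500 Hz = 3.5 kHz.

3.5 kHz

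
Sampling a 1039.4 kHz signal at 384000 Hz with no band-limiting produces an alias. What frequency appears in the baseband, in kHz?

Nyquist = 384,000/2 = 192,000 Hz; 1,039,400 Hz exceeds it.
Alias = |1,039,400 − 3×384,000| = |1,039,400 − 1,152,000| = 112,600 Hz = 112.6 kHz.

112.6 kHz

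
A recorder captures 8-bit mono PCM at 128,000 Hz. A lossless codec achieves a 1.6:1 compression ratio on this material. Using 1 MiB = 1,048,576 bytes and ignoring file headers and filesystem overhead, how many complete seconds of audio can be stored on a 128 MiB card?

Uncompressed byte rate = 128,000 × 1 × 1 = 128,000 bytes/s.
After 1.6:1 compression, effective rate ≈ 80000 bytes/s.
Capacity = 128 × 1,048,576 = 134,217,728 bytes.
134,217,728 / effective rate ≈ 1677.72 s → 1,677 seconds.

1,677 seconds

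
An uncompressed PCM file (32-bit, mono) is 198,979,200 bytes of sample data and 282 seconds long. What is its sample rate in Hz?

Bytes = sample_rate × seconds × bytes_per_sample × channels.
sample_rate = 198,979,200 / (282 × 4 × 1) = 198,979,200 / 1,128 = 176,400 Hz.

176,400 Hz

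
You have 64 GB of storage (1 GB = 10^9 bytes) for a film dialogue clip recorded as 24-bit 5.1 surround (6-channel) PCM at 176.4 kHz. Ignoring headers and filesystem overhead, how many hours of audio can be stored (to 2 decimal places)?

Uncompressed byte rate = 176,400 × 3 × 6 = 3,175,200 bytes/s.
Capacity = 64 × 1,000,000,000 = 64,000,000,000 bytes.
64,000,000,000 / 3,175,200 ≈ 20156.21 s → 5.60 hours.

5.60 hours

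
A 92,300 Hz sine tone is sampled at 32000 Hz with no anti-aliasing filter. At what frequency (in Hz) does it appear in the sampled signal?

Nyquist = 32,000/2 = 16,000 Hz; 92,300 Hz exceeds it.
Alias = |92,300 − 3×32,000| = |92,300 − 96,000| = 3,700 Hz.

3,700 Hz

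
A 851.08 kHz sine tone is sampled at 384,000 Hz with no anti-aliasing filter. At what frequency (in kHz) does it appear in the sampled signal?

83.08 kHz

Nyquist = 384,000/2 = 192,000 Hz; 851,080 Hz exceeds it.
Alias = |851,080 − 2×384,000| = |851,080 − 768,000| = 83,080 Hz = 83.08 kHz.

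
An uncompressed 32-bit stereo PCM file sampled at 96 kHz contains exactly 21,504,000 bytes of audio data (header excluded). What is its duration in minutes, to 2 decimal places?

0.47 minutes

Byte rate = 96,000 × 4 × 2 = 768,000 bytes/s.
Duration = 21,504,000 / 768,000 = 28 s.
28 s / 60 = 0.47 minutes.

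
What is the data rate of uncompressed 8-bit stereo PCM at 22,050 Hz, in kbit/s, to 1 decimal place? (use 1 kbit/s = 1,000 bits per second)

Bit rate = 22,050 × 8 × 2 = 352,800 bits/s.
= 352.8 kbit/s.

352.8 kbit/s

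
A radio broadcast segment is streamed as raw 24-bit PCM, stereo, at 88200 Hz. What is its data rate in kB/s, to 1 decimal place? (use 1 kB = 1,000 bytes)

529.2 kB/s

Bit rate = 88,200 × 24 × 2 = 4,233,600 bits/s.
4,233,600 / 8 = 529,200 B/s = 529.2 kB/s.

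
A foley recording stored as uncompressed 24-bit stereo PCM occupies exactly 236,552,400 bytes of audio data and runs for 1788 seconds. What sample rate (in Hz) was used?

22,050 Hz

Bytes = sample_rate × seconds × bytes_per_sample × channels.
sample_rate = 236,552,400 / (1,788 × 3 × 2) = 236,552,400 / 10,728 = 22,050 Hz.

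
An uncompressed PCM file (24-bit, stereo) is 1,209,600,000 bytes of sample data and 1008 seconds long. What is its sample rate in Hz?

Bytes = sample_rate × seconds × bytes_per_sample × channels.
sample_rate = 1,209,600,000 / (1,008 × 3 × 2) = 1,209,600,000 / 6,048 = 200,000 Hz.

200,000 Hz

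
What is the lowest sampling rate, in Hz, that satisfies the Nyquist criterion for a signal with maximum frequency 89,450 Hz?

Minimum sample rate = 2 × 89,450 Hz = 178,900 Hz.

178,900 Hz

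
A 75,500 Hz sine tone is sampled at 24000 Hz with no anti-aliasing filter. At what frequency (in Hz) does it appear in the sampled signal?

Nyquist = 24,000/2 = 12,000 Hz; 75,500 Hz exceeds it.
Alias = |75,500 − 3×24,000| = |75,500 − 72,000| = 3,500 Hz.

3,500 Hz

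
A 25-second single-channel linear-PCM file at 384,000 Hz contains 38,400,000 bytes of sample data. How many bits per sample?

Bytes per sample = 38,400,000 / (384,000 × 25 × 1) = 38,400,000 / 9,600,000 = 4.
Bit depth = 4 × 8 = 32 bits.

32 bits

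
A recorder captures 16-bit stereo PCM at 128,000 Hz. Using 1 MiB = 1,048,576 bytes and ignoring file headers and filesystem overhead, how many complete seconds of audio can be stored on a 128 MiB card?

Uncompressed byte rate = 128,000 × 2 × 2 = 512,000 bytes/s.
Capacity = 128 × 1,048,576 = 134,217,728 bytes.
134,217,728 / 512,000 ≈ 262.14 s → 262 seconds.

262 seconds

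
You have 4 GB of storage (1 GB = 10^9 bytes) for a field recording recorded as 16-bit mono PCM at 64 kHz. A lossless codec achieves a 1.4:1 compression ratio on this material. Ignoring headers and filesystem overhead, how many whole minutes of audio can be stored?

Uncompressed byte rate = 64,000 × 2 × 1 = 128,000 bytes/s.
After 1.4:1 compression, effective rate ≈ 91428.57 bytes/s.
Capacity = 4 × 1,000,000,000 = 4,000,000,000 bytes.
4,000,000,000 / effective rate ≈ 43750 s → 729 minutes.

729 minutes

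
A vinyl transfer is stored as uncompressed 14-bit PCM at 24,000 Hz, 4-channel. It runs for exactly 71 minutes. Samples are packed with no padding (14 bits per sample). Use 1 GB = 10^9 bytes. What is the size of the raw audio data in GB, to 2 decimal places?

Duration = exactly 71 minutes = 4,260 s.
Bits = 24,000 × 4,260 × 14 × 4 = 5,725,440,000 bits = 715,680,000 bytes.
715,680,000 / 1,000,000,000 = 0.72 GB.

0.72 GB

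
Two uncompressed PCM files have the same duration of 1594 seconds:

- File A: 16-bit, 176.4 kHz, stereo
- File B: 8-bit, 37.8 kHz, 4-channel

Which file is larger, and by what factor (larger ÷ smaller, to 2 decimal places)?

File A, by a factor of 4.67

File A: 176,400 × 2 × 2 = 705,600 bytes/s.
File B: 37,800 × 1 × 4 = 151,200 bytes/s.
File A is larger; ratio = 1,124,726,400 / 241,012,800 = 4.67.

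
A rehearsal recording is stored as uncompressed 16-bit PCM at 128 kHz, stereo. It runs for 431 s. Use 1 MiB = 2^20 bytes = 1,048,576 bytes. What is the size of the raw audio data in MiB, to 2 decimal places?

Bytes = 128,000 samples/s × 431 s × 2 bytes/sample × 2 ch = 220,672,000 bytes.
220,672,000 / 1,048,576 = 210.45 MiB.

210.45 MiB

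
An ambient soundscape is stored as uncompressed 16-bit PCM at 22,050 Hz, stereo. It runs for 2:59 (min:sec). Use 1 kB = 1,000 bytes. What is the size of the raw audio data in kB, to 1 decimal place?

Duration = 2:59 (min:sec) = 179 s.
Bytes = 22,050 samples/s × 179 s × 2 bytes/sample × 2 ch = 15,787,800 bytes.
15,787,800 / 1,000 = 15787.8 kB.

15787.8 kB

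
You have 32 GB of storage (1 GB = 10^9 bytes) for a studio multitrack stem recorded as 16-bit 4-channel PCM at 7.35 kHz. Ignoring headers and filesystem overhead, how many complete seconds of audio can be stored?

Uncompressed byte rate = 7,350 × 2 × 4 = 58,800 bytes/s.
Capacity = 32 × 1,000,000,000 = 32,000,000,000 bytes.
32,000,000,000 / 58,800 ≈ 544217.69 s → 544,217 seconds.

544,217 seconds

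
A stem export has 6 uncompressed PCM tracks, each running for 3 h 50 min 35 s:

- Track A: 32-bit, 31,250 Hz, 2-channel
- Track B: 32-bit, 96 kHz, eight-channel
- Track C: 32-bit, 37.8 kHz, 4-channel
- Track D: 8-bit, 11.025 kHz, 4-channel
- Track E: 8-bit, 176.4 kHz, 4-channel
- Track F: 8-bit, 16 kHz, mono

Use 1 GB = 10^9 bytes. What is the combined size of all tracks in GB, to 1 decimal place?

64.9 GB

3 h 50 min 35 s = 13,835 s.
Track A: 31,250 × 13,835 × 4 × 2 = 3,458,750,000 bytes.
Track B: 96,000 × 13,835 × 4 × 8 = 42,501,120,000 bytes.
Track C: 37,800 × 13,835 × 4 × 4 = 8,367,408,000 bytes.
Track D: 11,025 × 13,835 × 1 × 4 = 610,123,500 bytes.
Track E: 176,400 × 13,835 × 1 × 4 = 9,761,976,000 bytes.
Track F: 16,000 × 13,835 × 1 × 1 = 221,360,000 bytes.
Total = 64,920,737,500 bytes = 64.9 GB.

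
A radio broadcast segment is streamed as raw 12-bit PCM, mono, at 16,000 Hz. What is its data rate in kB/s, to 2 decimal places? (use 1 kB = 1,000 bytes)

Bit rate = 16,000 × 12 × 1 = 192,000 bits/s.
192,000 / 8 = 24,000 B/s = 24.00 kB/s.

24.00 kB/s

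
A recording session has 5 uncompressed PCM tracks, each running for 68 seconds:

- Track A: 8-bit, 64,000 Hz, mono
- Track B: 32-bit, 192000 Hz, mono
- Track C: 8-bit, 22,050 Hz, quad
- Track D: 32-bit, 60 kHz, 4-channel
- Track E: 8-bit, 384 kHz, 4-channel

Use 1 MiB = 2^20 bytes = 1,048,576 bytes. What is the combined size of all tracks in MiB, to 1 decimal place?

221.5 MiB

Track A: 64,000 × 68 × 1 × 1 = 4,352,000 bytes.
Track B: 192,000 × 68 × 4 × 1 = 52,224,000 bytes.
Track C: 22,050 × 68 × 1 × 4 = 5,997,600 bytes.
Track D: 60,000 × 68 × 4 × 4 = 65,280,000 bytes.
Track E: 384,000 × 68 × 1 × 4 = 104,448,000 bytes.
Total = 232,301,600 bytes = 221.5 MiB.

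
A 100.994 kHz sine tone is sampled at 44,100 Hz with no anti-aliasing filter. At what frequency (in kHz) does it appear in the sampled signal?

12.794 kHz

Nyquist = 44,100/2 = 22,050 Hz; 100,994 Hz exceeds it.
Alias = |100,994 − 2×44,100| = |100,994 − 88,200| = 12,794 Hz = 12.794 kHz.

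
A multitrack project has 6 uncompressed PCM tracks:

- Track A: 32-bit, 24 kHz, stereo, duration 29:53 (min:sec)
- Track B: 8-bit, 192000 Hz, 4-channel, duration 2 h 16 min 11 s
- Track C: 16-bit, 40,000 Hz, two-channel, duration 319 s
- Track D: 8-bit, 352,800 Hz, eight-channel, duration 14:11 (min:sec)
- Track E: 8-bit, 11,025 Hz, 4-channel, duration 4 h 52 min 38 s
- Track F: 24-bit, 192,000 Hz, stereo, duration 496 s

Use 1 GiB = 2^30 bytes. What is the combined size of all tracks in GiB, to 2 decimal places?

9.70 GiB

Track A: 29:53 (min:sec) = 1,793 s; 24,000 × 1,793 × 4 × 2 = 344,256,000 bytes.
Track B: 2 h 16 min 11 s = 8,171 s; 192,000 × 8,171 × 1 × 4 = 6,275,328,000 bytes.
Track C: 40,000 × 319 × 2 × 2 = 51,040,000 bytes.
Track D: 14:11 (min:sec) = 851 s; 352,800 × 851 × 1 × 8 = 2,401,862,400 bytes.
Track E: 4 h 52 min 38 s = 17,558 s; 11,025 × 17,558 × 1 × 4 = 774,307,800 bytes.
Track F: 192,000 × 496 × 3 × 2 = 571,392,000 bytes.
Total = 10,418,186,200 bytes = 9.70 GiB.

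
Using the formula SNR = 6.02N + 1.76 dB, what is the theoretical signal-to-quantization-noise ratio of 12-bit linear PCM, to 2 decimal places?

74.00 dB

6.02 × 12 + 1.76 = 74.00 dB.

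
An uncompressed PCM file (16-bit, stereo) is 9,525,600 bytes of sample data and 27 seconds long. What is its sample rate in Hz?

88,200 Hz

Bytes = sample_rate × seconds × bytes_per_sample × channels.
sample_rate = 9,525,600 / (27 × 2 × 2) = 9,525,600 / 108 = 88,200 Hz.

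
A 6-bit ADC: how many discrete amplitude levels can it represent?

64 levels

2^6 = 64.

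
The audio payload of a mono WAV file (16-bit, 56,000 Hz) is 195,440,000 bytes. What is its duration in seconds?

Byte rate = 56,000 × 2 × 1 = 112,000 bytes/s.
Duration = 195,440,000 / 112,000 = 1,745 s.

1,745 seconds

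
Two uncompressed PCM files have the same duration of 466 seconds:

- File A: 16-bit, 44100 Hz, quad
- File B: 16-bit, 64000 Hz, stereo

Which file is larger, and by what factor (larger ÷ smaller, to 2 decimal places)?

File A, by a factor of 1.38

File A: 44,100 × 2 × 4 = 352,800 bytes/s.
File B: 64,000 × 2 × 2 = 256,000 bytes/s.
File A is larger; ratio = 164,404,800 / 119,296,000 = 1.38.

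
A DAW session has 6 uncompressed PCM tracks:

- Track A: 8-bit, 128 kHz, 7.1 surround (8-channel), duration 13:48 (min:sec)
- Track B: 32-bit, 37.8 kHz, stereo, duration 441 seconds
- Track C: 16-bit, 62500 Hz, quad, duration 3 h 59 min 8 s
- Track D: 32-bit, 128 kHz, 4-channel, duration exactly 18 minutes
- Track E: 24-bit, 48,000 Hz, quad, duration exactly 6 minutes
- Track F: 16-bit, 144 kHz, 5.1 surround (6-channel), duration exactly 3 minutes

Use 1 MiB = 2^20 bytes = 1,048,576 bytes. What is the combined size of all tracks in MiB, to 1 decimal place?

10381.2 MiB

Track A: 13:48 (min:sec) = 828 s; 128,000 × 828 × 1 × 8 = 847,872,000 bytes.
Track B: 37,800 × 441 × 4 × 2 = 133,358,400 bytes.
Track C: 3 h 59 min 8 s = 14,348 s; 62,500 × 14,348 × 2 × 4 = 7,174,000,000 bytes.
Track D: exactly 18 minutes = 1,080 s; 128,000 × 1,080 × 4 × 4 = 2,211,840,000 bytes.
Track E: exactly 6 minutes = 360 s; 48,000 × 360 × 3 × 4 = 207,360,000 bytes.
Track F: exactly 3 minutes = 180 s; 144,000 × 180 × 2 × 6 = 311,040,000 bytes.
Total = 10,885,470,400 bytes = 10381.2 MiB.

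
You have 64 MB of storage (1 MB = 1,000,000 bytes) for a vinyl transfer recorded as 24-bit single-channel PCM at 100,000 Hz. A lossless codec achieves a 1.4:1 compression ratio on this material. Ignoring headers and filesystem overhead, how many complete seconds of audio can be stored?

298 seconds

Uncompressed byte rate = 100,000 × 3 × 1 = 300,000 bytes/s.
After 1.4:1 compression, effective rate ≈ 214285.71 bytes/s.
Capacity = 64 × 1,000,000 = 64,000,000 bytes.
64,000,000 / effective rate ≈ 298.67 s → 298 seconds.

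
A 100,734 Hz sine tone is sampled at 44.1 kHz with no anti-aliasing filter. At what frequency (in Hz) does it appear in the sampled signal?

12,534 Hz

Nyquist = 44,100/2 = 22,050 Hz; 100,734 Hz exceeds it.
Alias = |100,734 − 2×44,100| = |100,734 − 88,200| = 12,534 Hz.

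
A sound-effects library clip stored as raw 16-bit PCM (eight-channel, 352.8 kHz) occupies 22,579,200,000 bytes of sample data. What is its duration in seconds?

4,000 seconds

Byte rate = 352,800 × 2 × 8 = 5,644,800 bytes/s.
Duration = 22,579,200,000 / 5,644,800 = 4,000 s.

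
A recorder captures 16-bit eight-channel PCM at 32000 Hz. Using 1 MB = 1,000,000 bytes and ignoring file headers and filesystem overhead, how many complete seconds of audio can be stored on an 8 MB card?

Uncompressed byte rate = 32,000 × 2 × 8 = 512,000 bytes/s.
Capacity = 8 × 1,000,000 = 8,000,000 bytes.
8,000,000 / 512,000 ≈ 15.62 s → 15 seconds.

15 seconds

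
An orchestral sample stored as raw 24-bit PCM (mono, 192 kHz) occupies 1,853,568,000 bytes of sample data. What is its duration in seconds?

3,218 seconds

Byte rate = 192,000 × 3 × 1 = 576,000 bytes/s.
Duration = 1,853,568,000 / 576,000 = 3,218 s.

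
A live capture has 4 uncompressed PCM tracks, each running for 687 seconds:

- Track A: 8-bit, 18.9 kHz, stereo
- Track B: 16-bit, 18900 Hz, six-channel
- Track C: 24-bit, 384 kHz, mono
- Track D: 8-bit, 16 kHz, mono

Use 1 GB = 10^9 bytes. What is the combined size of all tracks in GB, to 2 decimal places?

Track A: 18,900 × 687 × 1 × 2 = 25,968,600 bytes.
Track B: 18,900 × 687 × 2 × 6 = 155,811,600 bytes.
Track C: 384,000 × 687 × 3 × 1 = 791,424,000 bytes.
Track D: 16,000 × 687 × 1 × 1 = 10,992,000 bytes.
Total = 984,196,200 bytes = 0.98 GB.

0.98 GB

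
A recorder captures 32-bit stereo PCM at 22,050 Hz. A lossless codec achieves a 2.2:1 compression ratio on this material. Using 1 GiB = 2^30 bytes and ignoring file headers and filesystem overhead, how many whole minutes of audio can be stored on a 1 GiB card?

Uncompressed byte rate = 22,050 × 4 × 2 = 176,400 bytes/s.
After 2.2:1 compression, effective rate ≈ 80181.82 bytes/s.
Capacity = 1 × 1,073,741,824 = 1,073,741,824 bytes.
1,073,741,824 / effective rate ≈ 13391.34 s → 223 minutes.

223 minutes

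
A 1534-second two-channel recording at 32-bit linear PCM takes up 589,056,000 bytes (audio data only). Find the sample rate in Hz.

Bytes = sample_rate × seconds × bytes_per_sample × channels.
sample_rate = 589,056,000 / (1,534 × 4 × 2) = 589,056,000 / 12,272 = 48,000 Hz.

48,000 Hz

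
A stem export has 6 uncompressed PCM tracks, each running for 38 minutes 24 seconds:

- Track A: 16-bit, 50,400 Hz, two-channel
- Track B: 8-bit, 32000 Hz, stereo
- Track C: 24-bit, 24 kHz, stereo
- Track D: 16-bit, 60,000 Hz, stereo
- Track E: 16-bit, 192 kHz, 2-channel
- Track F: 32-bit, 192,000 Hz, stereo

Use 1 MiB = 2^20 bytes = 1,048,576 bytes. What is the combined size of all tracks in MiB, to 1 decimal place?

38 minutes 24 seconds = 2,304 s.
Track A: 50,400 × 2,304 × 2 × 2 = 464,486,400 bytes.
Track B: 32,000 × 2,304 × 1 × 2 = 147,456,000 bytes.
Track C: 24,000 × 2,304 × 3 × 2 = 331,776,000 bytes.
Track D: 60,000 × 2,304 × 2 × 2 = 552,960,000 bytes.
Track E: 192,000 × 2,304 × 2 × 2 = 1,769,472,000 bytes.
Track F: 192,000 × 2,304 × 4 × 2 = 3,538,944,000 bytes.
Total = 6,805,094,400 bytes = 6489.8 MiB.

6489.8 MiB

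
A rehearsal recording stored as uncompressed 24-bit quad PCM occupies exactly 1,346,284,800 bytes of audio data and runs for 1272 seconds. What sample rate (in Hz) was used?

Bytes = sample_rate × seconds × bytes_per_sample × channels.
sample_rate = 1,346,284,800 / (1,272 × 3 × 4) = 1,346,284,800 / 15,264 = 88,200 Hz.

88,200 Hz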